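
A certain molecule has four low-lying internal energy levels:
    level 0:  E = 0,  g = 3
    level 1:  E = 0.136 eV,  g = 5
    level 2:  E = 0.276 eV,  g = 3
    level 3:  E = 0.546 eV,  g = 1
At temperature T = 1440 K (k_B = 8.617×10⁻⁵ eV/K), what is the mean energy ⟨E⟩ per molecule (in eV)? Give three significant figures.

0.0646 eV

k_BT = 8.617×10⁻⁵ × 1440 K = 0.12408 eV.
Eᵢ/kT = 0, 1.0961, 2.2244, 4.4004.
Z = Σ gᵢe^(−Eᵢ/kT) = 3·e^(−0) + 5·e^(−1.0961) + 3·e^(−2.2244) + 1·e^(−4.4004) = 3.0000 + 1.6709 + 0.32440 + 0.012272 = 5.0076.
⟨E⟩ = Σ Eᵢ gᵢe^(−Eᵢ/kT) / Z = (0·3.0000 + 0.136·1.6709 + 0.276·0.32440 + 0.546·0.012272) / 5.0076 = 0.0646 eV.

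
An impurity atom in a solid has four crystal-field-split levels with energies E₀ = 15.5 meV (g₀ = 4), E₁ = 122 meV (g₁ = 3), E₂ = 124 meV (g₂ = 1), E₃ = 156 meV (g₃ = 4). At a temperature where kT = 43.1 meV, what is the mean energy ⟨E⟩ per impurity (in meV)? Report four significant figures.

Eᵢ/kT = 0.359629, 2.83063, 2.87703, 3.61949.
Z = Σ gᵢe^(−Eᵢ/kT) = 4·e^(−0.359629) + 3·e^(−2.83063) + 1·e^(−2.87703) + 4·e^(−3.61949) = 2.79174 + 0.176927 + 0.0563017 + 0.107185 = 3.13215.
⟨E⟩ = Σ Eᵢ gᵢe^(−Eᵢ/kT) / Z = (15.5·2.79174 + 122·0.176927 + 124·0.0563017 + 156·0.107185) / 3.13215 = 28.27 meV.

28.27 meV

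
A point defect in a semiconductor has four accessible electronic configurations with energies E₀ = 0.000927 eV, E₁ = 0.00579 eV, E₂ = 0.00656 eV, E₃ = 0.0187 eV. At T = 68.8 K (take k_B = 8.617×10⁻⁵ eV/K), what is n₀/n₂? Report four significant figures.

2.586

k_BT = 8.617×10⁻⁵ × 68.8 K = 0.00592850 eV.
n₀/n₂ = exp[−(E₀−E₂)/kT] = exp(−(-0.005633 eV)/(0.00592850 eV)) = exp(0.950156) = 2.586.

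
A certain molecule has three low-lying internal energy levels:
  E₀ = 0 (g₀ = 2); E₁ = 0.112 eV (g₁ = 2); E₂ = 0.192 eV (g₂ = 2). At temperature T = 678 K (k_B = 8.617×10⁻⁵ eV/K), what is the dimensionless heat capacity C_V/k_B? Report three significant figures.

0.680

k_BT = 8.617×10⁻⁵ × 678 K = 0.058423 eV.
Eᵢ/kT = 0, 1.9171, 3.2864.
Z = Σ gᵢe^(−Eᵢ/kT) = 2·e^(−0) + 2·e^(−1.9171) + 2·e^(−3.2864) = 2.0000 + 0.29407 + 0.074776 = 2.3688.
⟨E⟩ = 0.019965 eV, ⟨E²⟩ = 0.0027209 eV².
C_V/k_B = (⟨E²⟩ − ⟨E⟩²)/(kT)² = (0.0027209 − 0.00039860)/0.0034132 = 0.680.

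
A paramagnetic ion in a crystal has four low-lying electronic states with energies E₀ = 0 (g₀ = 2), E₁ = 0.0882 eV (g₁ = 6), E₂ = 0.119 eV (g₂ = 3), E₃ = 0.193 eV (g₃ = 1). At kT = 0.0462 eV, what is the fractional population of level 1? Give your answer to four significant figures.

0.2839

Eᵢ/kT = 0, 1.90909, 2.57576, 4.17749.
Z = Σ gᵢe^(−Eᵢ/kT) = 2·e^(−0) + 6·e^(−1.90909) + 3·e^(−2.57576) + 1·e^(−4.17749) = 2.00000 + 0.889291 + 0.228288 + 0.0153370 = 3.13292.
P₁ = g₁ e^(−E₁/kT) / Z = 0.889291/3.13292 = 0.2839.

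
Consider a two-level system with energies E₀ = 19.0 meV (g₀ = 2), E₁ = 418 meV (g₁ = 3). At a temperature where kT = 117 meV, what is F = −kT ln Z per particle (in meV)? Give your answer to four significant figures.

Eᵢ/kT = 0.162393, 3.57265.
Z = Σ gᵢe^(−Eᵢ/kT) = 2·e^(−0.162393) + 3·e^(−3.57265) = 1.70021 + 0.0842440 = 1.78445.
F = −kT ln Z = −117 × ln(1.78445) = −117 × 0.579110 = -67.76 meV.

-67.76 meV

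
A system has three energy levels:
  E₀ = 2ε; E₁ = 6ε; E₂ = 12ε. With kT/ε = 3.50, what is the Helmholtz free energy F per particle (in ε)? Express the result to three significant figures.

Eᵢ/kT = 0.57143, 1.7143, 3.4286.
Z = Σ e^(−Eᵢ/kT) = e^(−0.57143) + e^(−1.7143) + e^(−3.4286) = 0.56472 + 0.18009 + 0.032432 = 0.77724.
F = −kT ln Z = −3.50 × ln(0.77724) = −3.50 × -0.25201 = 0.882 ε.

0.882 ε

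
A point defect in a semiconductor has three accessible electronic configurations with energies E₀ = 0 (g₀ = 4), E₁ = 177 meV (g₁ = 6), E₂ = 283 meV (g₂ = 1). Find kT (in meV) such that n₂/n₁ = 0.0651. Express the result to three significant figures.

113 meV

n₂/n₁ = (g₂/g₁) exp[−(E₂−E₁)/kT] = 0.0651.
⇒ (E₂−E₁)/kT = ln((1/6)/0.0651) = ln(2.5602) = 0.94009.
kT = 106 meV / 0.94009 = 113 meV.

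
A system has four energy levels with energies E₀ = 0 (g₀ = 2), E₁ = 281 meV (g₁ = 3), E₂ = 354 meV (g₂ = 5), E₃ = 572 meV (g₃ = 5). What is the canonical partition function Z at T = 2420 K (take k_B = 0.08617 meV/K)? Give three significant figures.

Z = 4.02

k_BT = 0.08617 × 2420 K = 208.53 meV.
Eᵢ/kT = 0, 1.3475, 1.6976, 2.7430.
Z = Σ gᵢe^(−Eᵢ/kT) = 2·e^(−0) + 3·e^(−1.3475) + 5·e^(−1.6976) + 5·e^(−2.7430) = 2.0000 + 0.77967 + 0.91561 + 0.32188 = 4.0172.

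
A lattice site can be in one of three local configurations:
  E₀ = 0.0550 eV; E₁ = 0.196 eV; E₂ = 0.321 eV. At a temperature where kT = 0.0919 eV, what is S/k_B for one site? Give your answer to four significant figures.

Eᵢ/kT = 0.598477, 2.13275, 3.49293.
Z = Σ e^(−Eᵢ/kT) = e^(−0.598477) + e^(−2.13275) + e^(−3.49293) = 0.549648 + 0.118511 + 0.0304116 = 0.698571.
⟨E⟩ = Σ EᵢPᵢ = 0.0905003 eV.
S/k_B = ln Z + ⟨E⟩/kT = ln(0.698571) + 0.0905003/0.0919 = -0.358718 + 0.984769 = 0.6261.

0.6261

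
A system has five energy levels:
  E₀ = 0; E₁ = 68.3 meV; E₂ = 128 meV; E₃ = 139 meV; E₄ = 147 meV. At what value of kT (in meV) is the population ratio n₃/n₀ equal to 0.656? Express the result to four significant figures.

329.7 meV

n₃/n₀ = exp[−(E₃−E₀)/kT] = 0.656.
⇒ (E₃−E₀)/kT = ln(1/0.656) = ln(1.52439) = 0.421594.
kT = 139 meV / 0.421594 = 329.7 meV.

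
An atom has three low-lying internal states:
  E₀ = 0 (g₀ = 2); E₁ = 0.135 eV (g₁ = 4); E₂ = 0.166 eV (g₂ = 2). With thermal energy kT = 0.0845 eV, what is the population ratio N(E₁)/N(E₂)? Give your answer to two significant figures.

2.9

n₁/n₂ = (g₁/g₂) exp[−(E₁−E₂)/kT] = (4/2) × exp(−(-0.031 eV)/(0.0845 eV)) = (4/2) × exp(0.3669) = 2.9.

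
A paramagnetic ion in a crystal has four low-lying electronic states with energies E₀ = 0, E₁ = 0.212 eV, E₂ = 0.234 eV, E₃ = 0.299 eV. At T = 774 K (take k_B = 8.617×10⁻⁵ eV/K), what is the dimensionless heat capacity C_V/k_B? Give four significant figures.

k_BT = 8.617×10⁻⁵ × 774 K = 0.0666956 eV.
Eᵢ/kT = 0, 3.17862, 3.50848, 4.48305.
Z = Σ e^(−Eᵢ/kT) = e^(−0) + e^(−3.17862) + e^(−3.50848) + e^(−4.48305) = 1.00000 + 0.0416431 + 0.0299424 + 0.0112989 = 1.08288.
⟨E⟩ = 0.0177427 eV, ⟨E²⟩ = 0.00417522 eV².
C_V/k_B = (⟨E²⟩ − ⟨E⟩²)/(kT)² = (0.00417522 − 0.000314803)/0.00444830 = 0.8678.

0.8678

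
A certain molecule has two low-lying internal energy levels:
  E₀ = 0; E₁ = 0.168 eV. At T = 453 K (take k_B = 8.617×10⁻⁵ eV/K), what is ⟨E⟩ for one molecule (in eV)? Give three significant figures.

k_BT = 8.617×10⁻⁵ × 453 K = 0.039035 eV.
Eᵢ/kT = 0, 4.3038.
Z = Σ e^(−Eᵢ/kT) = e^(−0) + e^(−4.3038) = 1.0000 + 0.013517 = 1.0135.
⟨E⟩ = Σ Eᵢ e^(−Eᵢ/kT) / Z = (0·1.0000 + 0.168·0.013517) / 1.0135 = 0.00224 eV.

0.00224 eV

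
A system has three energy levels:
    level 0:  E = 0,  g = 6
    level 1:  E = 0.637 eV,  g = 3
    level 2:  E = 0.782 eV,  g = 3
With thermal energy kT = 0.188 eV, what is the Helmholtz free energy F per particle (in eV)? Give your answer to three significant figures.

-0.341 eV

Eᵢ/kT = 0, 3.3883, 4.1596.
Z = Σ gᵢe^(−Eᵢ/kT) = 6·e^(−0) + 3·e^(−3.3883) + 3·e^(−4.1596) = 6.0000 + 0.10130 + 0.046841 = 6.1481.
F = −kT ln Z = −0.188 × ln(6.1481) = −0.188 × 1.8161 = -0.341 eV.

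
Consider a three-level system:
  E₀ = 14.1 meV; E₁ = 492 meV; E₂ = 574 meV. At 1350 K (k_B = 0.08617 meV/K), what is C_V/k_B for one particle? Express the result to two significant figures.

k_BT = 0.08617 × 1350 K = 116.3 meV.
Eᵢ/kT = 0.1212, 4.230, 4.936.
Z = Σ e^(−Eᵢ/kT) = e^(−0.1212) + e^(−4.230) + e^(−4.936) = 0.8859 + 0.01455 + 0.007183 = 0.9076.
⟨E⟩ = 26.19 meV, ⟨E²⟩ = 6682 meV².
C_V/k_B = (⟨E²⟩ − ⟨E⟩²)/(kT)² = (6682 − 685.9)/13530 = 0.44.

0.44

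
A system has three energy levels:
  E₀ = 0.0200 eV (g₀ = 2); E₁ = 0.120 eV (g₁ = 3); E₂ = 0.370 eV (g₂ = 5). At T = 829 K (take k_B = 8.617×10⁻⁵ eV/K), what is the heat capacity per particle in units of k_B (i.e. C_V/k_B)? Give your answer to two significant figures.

0.65

k_BT = 8.617×10⁻⁵ × 829 K = 0.07143 eV.
Eᵢ/kT = 0.2800, 1.680, 5.180.
Z = Σ gᵢe^(−Eᵢ/kT) = 2·e^(−0.2800) + 3·e^(−1.680) + 5·e^(−5.180) = 1.512 + 0.5591 + 0.02814 = 2.099.
⟨E⟩ = 0.05133 eV, ⟨E²⟩ = 0.005959 eV².
C_V/k_B = (⟨E²⟩ − ⟨E⟩²)/(kT)² = (0.005959 − 0.002635)/0.005102 = 0.65.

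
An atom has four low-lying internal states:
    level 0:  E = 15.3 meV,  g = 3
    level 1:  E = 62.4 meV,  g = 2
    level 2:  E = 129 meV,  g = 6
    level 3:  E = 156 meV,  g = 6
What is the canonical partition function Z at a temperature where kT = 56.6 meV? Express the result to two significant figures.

Z = 3.9

Eᵢ/kT = 0.2703, 1.102, 2.279, 2.756.
Z = Σ gᵢe^(−Eᵢ/kT) = 3·e^(−0.2703) + 2·e^(−1.102) + 6·e^(−2.279) + 6·e^(−2.756) = 2.289 + 0.6644 + 0.6143 + 0.3813 = 3.949.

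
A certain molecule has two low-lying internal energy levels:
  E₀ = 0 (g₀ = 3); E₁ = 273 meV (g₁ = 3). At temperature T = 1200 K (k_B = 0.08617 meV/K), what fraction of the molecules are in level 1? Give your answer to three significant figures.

0.0666

k_BT = 0.08617 × 1200 K = 103.40 meV.
Eᵢ/kT = 0, 2.6402.
Z = Σ gᵢe^(−Eᵢ/kT) = 3·e^(−0) + 3·e^(−2.6402) = 3.0000 + 0.21404 = 3.2140.
P₁ = g₁ e^(−E₁/kT) / Z = 0.21404/3.2140 = 0.0666.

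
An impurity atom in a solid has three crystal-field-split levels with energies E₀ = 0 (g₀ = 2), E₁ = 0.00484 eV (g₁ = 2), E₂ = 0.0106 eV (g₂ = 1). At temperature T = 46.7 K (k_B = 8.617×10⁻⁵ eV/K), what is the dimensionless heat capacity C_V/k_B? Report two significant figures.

k_BT = 8.617×10⁻⁵ × 46.7 K = 0.004024 eV.
Eᵢ/kT = 0, 1.203, 2.634.
Z = Σ gᵢe^(−Eᵢ/kT) = 2·e^(−0) + 2·e^(−1.203) + 1·e^(−2.634) = 2.000 + 0.6006 + 0.07179 = 2.672.
⟨E⟩ = 0.001373 eV, ⟨E²⟩ = 0.000008284 eV².
C_V/k_B = (⟨E²⟩ − ⟨E⟩²)/(kT)² = (0.000008284 − 0.000001885)/0.00001619 = 0.40.

0.40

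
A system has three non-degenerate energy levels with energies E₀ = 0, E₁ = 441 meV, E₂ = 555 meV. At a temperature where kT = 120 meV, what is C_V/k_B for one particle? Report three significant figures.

0.515

Eᵢ/kT = 0, 3.6750, 4.6250.
Z = Σ e^(−Eᵢ/kT) = e^(−0) + e^(−3.6750) + e^(−4.6250) = 1.0000 + 0.025349 + 0.0098037 = 1.0352.
⟨E⟩ = 16.055 meV, ⟨E²⟩ = 7679.4 meV².
C_V/k_B = (⟨E²⟩ − ⟨E⟩²)/(kT)² = (7679.4 − 257.76)/14400 = 0.515.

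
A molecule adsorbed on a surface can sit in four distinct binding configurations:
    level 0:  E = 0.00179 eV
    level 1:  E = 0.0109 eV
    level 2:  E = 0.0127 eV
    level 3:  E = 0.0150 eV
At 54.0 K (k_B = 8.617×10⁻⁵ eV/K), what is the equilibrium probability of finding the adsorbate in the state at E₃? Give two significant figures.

0.045

k_BT = 8.617×10⁻⁵ × 54.0 K = 0.004653 eV.
Eᵢ/kT = 0.3847, 2.343, 2.729, 3.224.
Z = Σ e^(−Eᵢ/kT) = e^(−0.3847) + e^(−2.343) + e^(−2.729) + e^(−3.224) = 0.6807 + 0.09604 + 0.06528 + 0.03980 = 0.8818.
P₃ = e^(−E₃/kT) / Z = 0.03980/0.8818 = 0.045.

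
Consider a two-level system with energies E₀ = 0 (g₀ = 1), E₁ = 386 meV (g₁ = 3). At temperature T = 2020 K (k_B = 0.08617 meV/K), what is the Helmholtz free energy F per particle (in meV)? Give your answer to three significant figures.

k_BT = 0.08617 × 2020 K = 174.06 meV.
Eᵢ/kT = 0, 2.2176.
Z = Σ gᵢe^(−Eᵢ/kT) = 1·e^(−0) + 3·e^(−2.2176) = 1.0000 + 0.32661 = 1.3266.
F = −kT ln Z = −174.06 × ln(1.3266) = −174.06 × 0.28262 = -49.2 meV.

-49.2 meV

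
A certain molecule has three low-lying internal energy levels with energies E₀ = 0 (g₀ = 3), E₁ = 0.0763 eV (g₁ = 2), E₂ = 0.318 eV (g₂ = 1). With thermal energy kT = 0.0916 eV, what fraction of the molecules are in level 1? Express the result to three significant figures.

Eᵢ/kT = 0, 0.83297, 3.4716.
Z = Σ gᵢe^(−Eᵢ/kT) = 3·e^(−0) + 2·e^(−0.83297) + 1·e^(−3.4716) = 3.0000 + 0.86951 + 0.031067 = 3.9006.
P₁ = g₁ e^(−E₁/kT) / Z = 0.86951/3.9006 = 0.223.

0.223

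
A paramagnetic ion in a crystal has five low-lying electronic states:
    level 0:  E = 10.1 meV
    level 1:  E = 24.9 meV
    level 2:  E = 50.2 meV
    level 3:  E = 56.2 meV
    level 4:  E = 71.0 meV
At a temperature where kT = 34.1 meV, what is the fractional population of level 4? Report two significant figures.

Eᵢ/kT = 0.2962, 0.7302, 1.472, 1.648, 2.082.
Z = Σ e^(−Eᵢ/kT) = e^(−0.2962) + e^(−0.7302) + e^(−1.472) + e^(−1.648) + e^(−2.082) = 0.7436 + 0.4818 + 0.2295 + 0.1924 + 0.1247 = 1.772.
P₄ = e^(−E₄/kT) / Z = 0.1247/1.772 = 0.070.

0.070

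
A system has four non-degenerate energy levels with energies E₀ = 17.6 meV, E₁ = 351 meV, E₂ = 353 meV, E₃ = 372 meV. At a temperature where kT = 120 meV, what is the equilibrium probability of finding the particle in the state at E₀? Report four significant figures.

Eᵢ/kT = 0.146667, 2.92500, 2.94167, 3.10000.
Z = Σ e^(−Eᵢ/kT) = e^(−0.146667) + e^(−2.92500) + e^(−2.94167) + e^(−3.10000) = 0.863582 + 0.0536647 + 0.0527775 + 0.0450492 = 1.01507.
P₀ = e^(−E₀/kT) / Z = 0.863582/1.01507 = 0.8508.

0.8508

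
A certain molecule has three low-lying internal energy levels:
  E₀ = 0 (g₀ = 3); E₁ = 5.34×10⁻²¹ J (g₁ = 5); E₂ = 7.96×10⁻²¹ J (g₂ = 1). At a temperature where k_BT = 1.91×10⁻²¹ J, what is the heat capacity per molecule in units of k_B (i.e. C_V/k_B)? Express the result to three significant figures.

Eᵢ/kT = 0, 2.7958, 4.1675.
Z = Σ gᵢe^(−Eᵢ/kT) = 3·e^(−0) + 5·e^(−2.7958) + 1·e^(−4.1675) = 3.0000 + 0.30533 + 0.015491 = 3.3208.
⟨E⟩ = 0.52812, ⟨E²⟩ = 2.9174.
C_V/k_B = (⟨E²⟩ − ⟨E⟩²)/(kT)² = (2.9174 − 0.27891)/3.6481 = 0.723.

0.723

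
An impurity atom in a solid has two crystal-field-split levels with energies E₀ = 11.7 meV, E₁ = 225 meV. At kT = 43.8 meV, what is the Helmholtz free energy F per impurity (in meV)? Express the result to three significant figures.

Eᵢ/kT = 0.26712, 5.1370.
Z = Σ e^(−Eᵢ/kT) = e^(−0.26712) + e^(−5.1370) = 0.76558 + 0.0058753 = 0.77146.
F = −kT ln Z = −43.8 × ln(0.77146) = −43.8 × -0.25947 = 11.4 meV.

11.4 meV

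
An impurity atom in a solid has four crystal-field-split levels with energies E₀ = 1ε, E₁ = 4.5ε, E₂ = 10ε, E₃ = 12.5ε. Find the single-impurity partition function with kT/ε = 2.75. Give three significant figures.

Z = 0.927

Eᵢ/kT = 0.36364, 1.6364, 3.6364, 4.5455.
Z = Σ e^(−Eᵢ/kT) = e^(−0.36364) + e^(−1.6364) + e^(−3.6364) + e^(−4.5455) = 0.69514 + 0.19468 + 0.026347 + 0.010615 = 0.92678.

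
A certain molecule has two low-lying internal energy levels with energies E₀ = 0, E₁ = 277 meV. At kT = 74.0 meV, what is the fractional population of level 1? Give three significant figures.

Eᵢ/kT = 0, 3.7432.
Z = Σ e^(−Eᵢ/kT) = e^(−0) + e^(−3.7432) = 1.0000 + 0.023678 = 1.0237.
P₁ = e^(−E₁/kT) / Z = 0.023678/1.0237 = 0.0231.

0.0231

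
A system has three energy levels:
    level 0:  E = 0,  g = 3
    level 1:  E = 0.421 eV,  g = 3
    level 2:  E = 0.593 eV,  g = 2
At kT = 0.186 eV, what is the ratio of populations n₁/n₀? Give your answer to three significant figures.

n₁/n₀ = (g₁/g₀) exp[−(E₁−E₀)/kT] = (3/3) × exp(−(0.421 eV)/(0.186 eV)) = (3/3) × exp(-2.2634) = 0.104.

0.104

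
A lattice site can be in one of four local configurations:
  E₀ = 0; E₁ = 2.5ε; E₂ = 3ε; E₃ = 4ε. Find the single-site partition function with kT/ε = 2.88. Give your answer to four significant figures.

Z = 2.022

Eᵢ/kT = 0, 0.868056, 1.04167, 1.38889.
Z = Σ e^(−Eᵢ/kT) = e^(−0) + e^(−0.868056) + e^(−1.04167) + e^(−1.38889) = 1.00000 + 0.419767 + 0.352865 + 0.249352 = 2.02198.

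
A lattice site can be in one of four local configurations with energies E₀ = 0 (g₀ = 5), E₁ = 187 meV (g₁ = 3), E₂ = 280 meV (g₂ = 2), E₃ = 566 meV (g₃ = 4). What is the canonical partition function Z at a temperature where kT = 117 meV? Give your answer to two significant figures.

Z = 5.8

Eᵢ/kT = 0, 1.598, 2.393, 4.838.
Z = Σ gᵢe^(−Eᵢ/kT) = 5·e^(−0) + 3·e^(−1.598) + 2·e^(−2.393) + 4·e^(−4.838) = 5.000 + 0.6069 + 0.1827 + 0.03169 = 5.821.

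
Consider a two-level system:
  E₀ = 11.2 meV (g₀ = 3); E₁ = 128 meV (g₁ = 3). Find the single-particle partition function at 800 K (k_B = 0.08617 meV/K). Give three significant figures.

k_BT = 0.08617 × 800 K = 68.936 meV.
Eᵢ/kT = 0.16247, 1.8568.
Z = Σ gᵢe^(−Eᵢ/kT) = 3·e^(−0.16247) + 3·e^(−1.8568) = 2.5501 + 0.46851 = 3.0186.

Z = 3.02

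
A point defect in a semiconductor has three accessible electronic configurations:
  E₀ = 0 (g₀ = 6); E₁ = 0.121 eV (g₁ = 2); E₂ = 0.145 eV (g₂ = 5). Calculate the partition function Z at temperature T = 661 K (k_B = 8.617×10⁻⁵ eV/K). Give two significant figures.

Z = 6.6

k_BT = 8.617×10⁻⁵ × 661 K = 0.05696 eV.
Eᵢ/kT = 0, 2.124, 2.546.
Z = Σ gᵢe^(−Eᵢ/kT) = 6·e^(−0) + 2·e^(−2.124) + 5·e^(−2.546) = 6.000 + 0.2391 + 0.3920 = 6.631.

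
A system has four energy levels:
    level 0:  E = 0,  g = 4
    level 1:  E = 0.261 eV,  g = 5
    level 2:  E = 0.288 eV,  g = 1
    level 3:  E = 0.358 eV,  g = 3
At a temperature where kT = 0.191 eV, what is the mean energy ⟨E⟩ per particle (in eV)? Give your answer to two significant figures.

0.094 eV

Eᵢ/kT = 0, 1.366, 1.508, 1.874.
Z = Σ gᵢe^(−Eᵢ/kT) = 4·e^(−0) + 5·e^(−1.366) + 1·e^(−1.508) + 3·e^(−1.874) = 4.000 + 1.276 + 0.2214 + 0.4605 = 5.958.
⟨E⟩ = Σ Eᵢ gᵢe^(−Eᵢ/kT) / Z = (0·4.000 + 0.261·1.276 + 0.288·0.2214 + 0.358·0.4605) / 5.958 = 0.094 eV.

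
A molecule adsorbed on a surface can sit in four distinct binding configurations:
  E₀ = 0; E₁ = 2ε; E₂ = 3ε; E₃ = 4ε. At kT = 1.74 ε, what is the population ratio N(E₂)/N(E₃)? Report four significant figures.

1.777

n₂/n₃ = exp[−(E₂−E₃)/kT] = exp(−(-1ε)/(1.74ε)) = exp(0.574713) = 1.777.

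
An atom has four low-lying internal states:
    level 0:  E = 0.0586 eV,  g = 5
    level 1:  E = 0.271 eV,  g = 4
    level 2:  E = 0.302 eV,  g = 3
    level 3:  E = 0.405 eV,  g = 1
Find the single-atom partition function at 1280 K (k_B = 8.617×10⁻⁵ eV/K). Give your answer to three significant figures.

k_BT = 8.617×10⁻⁵ × 1280 K = 0.11030 eV.
Eᵢ/kT = 0.53128, 2.4569, 2.7380, 3.6718.
Z = Σ gᵢe^(−Eᵢ/kT) = 5·e^(−0.53128) + 4·e^(−2.4569) + 3·e^(−2.7380) + 1·e^(−3.6718) = 2.9393 + 0.34280 + 0.19410 + 0.025431 = 3.5016.

Z = 3.50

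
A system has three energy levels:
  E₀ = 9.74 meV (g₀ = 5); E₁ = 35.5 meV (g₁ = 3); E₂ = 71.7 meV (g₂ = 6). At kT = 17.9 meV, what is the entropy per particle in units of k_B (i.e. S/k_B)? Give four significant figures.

2.059

Eᵢ/kT = 0.544134, 1.98324, 4.00559.
Z = Σ gᵢe^(−Eᵢ/kT) = 5·e^(−0.544134) + 3·e^(−1.98324) + 6·e^(−4.00559) = 2.90172 + 0.412868 + 0.109281 = 3.42387.
⟨E⟩ = Σ EᵢPᵢ = 14.8239 meV.
S/k_B = ln Z + ⟨E⟩/kT = ln(3.42387) + 14.8239/17.9 = 1.23077 + 0.828151 = 2.059.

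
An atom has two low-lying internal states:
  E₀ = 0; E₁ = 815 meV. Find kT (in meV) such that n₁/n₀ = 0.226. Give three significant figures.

n₁/n₀ = exp[−(E₁−E₀)/kT] = 0.226.
⇒ (E₁−E₀)/kT = ln(1/0.226) = ln(4.4248) = 1.4872.
kT = 815 meV / 1.4872 = 548 meV.

548 meV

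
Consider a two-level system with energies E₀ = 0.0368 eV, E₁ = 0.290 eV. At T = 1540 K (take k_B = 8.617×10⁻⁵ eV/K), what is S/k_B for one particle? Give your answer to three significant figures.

0.385

k_BT = 8.617×10⁻⁵ × 1540 K = 0.13270 eV.
Eᵢ/kT = 0.27732, 2.1854.
Z = Σ e^(−Eᵢ/kT) = e^(−0.27732) + e^(−2.1854) = 0.75781 + 0.11243 = 0.87024.
⟨E⟩ = Σ EᵢPᵢ = 0.069512 eV.
S/k_B = ln Z + ⟨E⟩/kT = ln(0.87024) + 0.069512/0.13270 = -0.13899 + 0.52383 = 0.385.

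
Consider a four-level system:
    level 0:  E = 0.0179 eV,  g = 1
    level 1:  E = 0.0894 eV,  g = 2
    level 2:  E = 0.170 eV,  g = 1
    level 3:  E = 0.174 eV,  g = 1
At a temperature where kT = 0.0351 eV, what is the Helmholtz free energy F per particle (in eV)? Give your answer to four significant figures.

Eᵢ/kT = 0.509972, 2.54701, 4.84330, 4.95726.
Z = Σ gᵢe^(−Eᵢ/kT) = 1·e^(−0.509972) + 2·e^(−2.54701) + 1·e^(−4.84330) + 1·e^(−4.95726) = 0.600512 + 0.156631 + 0.00788100 + 0.00703217 = 0.772056.
F = −kT ln Z = −0.0351 × ln(0.772056) = −0.0351 × -0.258698 = 0.009080 eV.

0.009080 eV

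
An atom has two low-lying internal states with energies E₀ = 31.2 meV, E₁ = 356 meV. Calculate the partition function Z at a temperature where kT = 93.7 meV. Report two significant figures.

Eᵢ/kT = 0.3330, 3.799.
Z = Σ e^(−Eᵢ/kT) = e^(−0.3330) + e^(−3.799) = 0.7168 + 0.02239 = 0.7392.

Z = 0.74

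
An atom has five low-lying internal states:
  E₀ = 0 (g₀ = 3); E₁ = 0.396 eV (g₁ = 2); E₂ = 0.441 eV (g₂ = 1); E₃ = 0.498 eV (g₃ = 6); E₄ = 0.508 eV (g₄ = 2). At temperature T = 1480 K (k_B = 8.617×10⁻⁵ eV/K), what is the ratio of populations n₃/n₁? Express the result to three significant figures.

1.35

k_BT = 8.617×10⁻⁵ × 1480 K = 0.12753 eV.
n₃/n₁ = (g₃/g₁) exp[−(E₃−E₁)/kT] = (6/2) × exp(−(0.102 eV)/(0.12753 eV)) = (6/2) × exp(-0.79981) = 1.35.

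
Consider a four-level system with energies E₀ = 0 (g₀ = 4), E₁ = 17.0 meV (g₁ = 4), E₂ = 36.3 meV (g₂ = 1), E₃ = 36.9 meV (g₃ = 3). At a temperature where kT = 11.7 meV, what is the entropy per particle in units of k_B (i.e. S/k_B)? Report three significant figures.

Eᵢ/kT = 0, 1.4530, 3.1026, 3.1538.
Z = Σ gᵢe^(−Eᵢ/kT) = 4·e^(−0) + 4·e^(−1.4530) + 1·e^(−3.1026) + 3·e^(−3.1538) = 4.0000 + 0.93547 + 0.044932 + 0.12807 = 5.1085.
⟨E⟩ = Σ EᵢPᵢ = 4.3574 meV.
S/k_B = ln Z + ⟨E⟩/kT = ln(5.1085) + 4.3574/11.7 = 1.6309 + 0.37243 = 2.00.

2.00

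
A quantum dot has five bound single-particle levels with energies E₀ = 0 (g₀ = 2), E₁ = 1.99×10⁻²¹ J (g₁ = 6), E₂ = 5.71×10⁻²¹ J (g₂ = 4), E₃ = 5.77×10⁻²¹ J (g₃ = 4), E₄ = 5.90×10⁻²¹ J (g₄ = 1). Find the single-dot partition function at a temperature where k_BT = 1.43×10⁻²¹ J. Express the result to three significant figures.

Eᵢ/kT = 0, 1.3916, 3.9930, 4.0350, 4.1259.
Z = Σ gᵢe^(−Eᵢ/kT) = 2·e^(−0) + 6·e^(−1.3916) + 4·e^(−3.9930) + 4·e^(−4.0350) + 1·e^(−4.1259) = 2.0000 + 1.4921 + 0.073777 + 0.070743 + 0.016149 = 3.6528.

Z = 3.65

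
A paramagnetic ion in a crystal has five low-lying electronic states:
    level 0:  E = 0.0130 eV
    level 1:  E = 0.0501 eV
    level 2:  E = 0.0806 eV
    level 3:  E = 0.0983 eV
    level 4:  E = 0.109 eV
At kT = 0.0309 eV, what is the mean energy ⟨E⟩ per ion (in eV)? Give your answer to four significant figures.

Eᵢ/kT = 0.420712, 1.62136, 2.60841, 3.18123, 3.52751.
Z = Σ e^(−Eᵢ/kT) = e^(−0.420712) + e^(−1.62136) + e^(−2.60841) + e^(−3.18123) + e^(−3.52751) = 0.656579 + 0.197630 + 0.0736516 + 0.0415345 + 0.0293780 = 0.998773.
⟨E⟩ = Σ Eᵢ e^(−Eᵢ/kT) / Z = (0.0130·0.656579 + 0.0501·0.197630 + 0.0806·0.0736516 + 0.0983·0.0415345 + 0.109·0.0293780) / 0.998773 = 0.03170 eV.

0.03170 eV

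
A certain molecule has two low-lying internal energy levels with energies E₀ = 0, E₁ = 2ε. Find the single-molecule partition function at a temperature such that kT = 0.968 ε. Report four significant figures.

Z = 1.127

Eᵢ/kT = 0, 2.06612.
Z = Σ e^(−Eᵢ/kT) = e^(−0) + e^(−2.06612) = 1.00000 + 0.126676 = 1.12668.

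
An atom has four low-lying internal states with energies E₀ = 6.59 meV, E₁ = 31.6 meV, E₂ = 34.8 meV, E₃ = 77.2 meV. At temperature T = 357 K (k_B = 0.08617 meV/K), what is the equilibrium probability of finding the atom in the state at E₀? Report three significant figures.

0.514

k_BT = 0.08617 × 357 K = 30.763 meV.
Eᵢ/kT = 0.21422, 1.0272, 1.1312, 2.5095.
Z = Σ e^(−Eᵢ/kT) = e^(−0.21422) + e^(−1.0272) + e^(−1.1312) + e^(−2.5095) = 0.80717 + 0.35801 + 0.32265 + 0.081309 = 1.5691.
P₀ = e^(−E₀/kT) / Z = 0.80717/1.5691 = 0.514.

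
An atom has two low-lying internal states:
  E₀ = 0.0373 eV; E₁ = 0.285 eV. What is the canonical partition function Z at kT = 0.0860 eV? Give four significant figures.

Z = 0.6845

Eᵢ/kT = 0.433721, 3.31395.
Z = Σ e^(−Eᵢ/kT) = e^(−0.433721) + e^(−3.31395) = 0.648093 + 0.0363722 = 0.684465.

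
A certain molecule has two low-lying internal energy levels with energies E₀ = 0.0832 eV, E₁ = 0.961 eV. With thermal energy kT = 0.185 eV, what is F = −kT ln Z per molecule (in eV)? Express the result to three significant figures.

Eᵢ/kT = 0.44973, 5.1946.
Z = Σ e^(−Eᵢ/kT) = e^(−0.44973) + e^(−5.1946) = 0.63780 + 0.0055464 = 0.64335.
F = −kT ln Z = −0.185 × ln(0.64335) = −0.185 × -0.44107 = 0.0816 eV.

0.0816 eV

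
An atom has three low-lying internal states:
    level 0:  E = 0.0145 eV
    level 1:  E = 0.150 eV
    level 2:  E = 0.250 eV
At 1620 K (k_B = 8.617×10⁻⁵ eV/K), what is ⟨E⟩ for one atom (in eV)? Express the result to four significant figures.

0.07519 eV

k_BT = 8.617×10⁻⁵ × 1620 K = 0.139595 eV.
Eᵢ/kT = 0.103872, 1.07454, 1.79090.
Z = Σ e^(−Eᵢ/kT) = e^(−0.103872) + e^(−1.07454) + e^(−1.79090) = 0.901341 + 0.341455 + 0.166810 = 1.40961.
⟨E⟩ = Σ Eᵢ e^(−Eᵢ/kT) / Z = (0.0145·0.901341 + 0.150·0.341455 + 0.250·0.166810) / 1.40961 = 0.07519 eV.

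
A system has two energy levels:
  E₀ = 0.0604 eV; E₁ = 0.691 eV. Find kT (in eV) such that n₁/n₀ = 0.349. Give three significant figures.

n₁/n₀ = exp[−(E₁−E₀)/kT] = 0.349.
⇒ (E₁−E₀)/kT = ln(1/0.349) = ln(2.8653) = 1.0527.
kT = 0.6306 eV / 1.0527 = 0.599 eV.

0.599 eV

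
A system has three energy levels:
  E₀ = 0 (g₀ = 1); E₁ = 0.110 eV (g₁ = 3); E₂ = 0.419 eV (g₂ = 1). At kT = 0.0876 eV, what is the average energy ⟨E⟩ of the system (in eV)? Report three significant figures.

Eᵢ/kT = 0, 1.2557, 4.7831.
Z = Σ gᵢe^(−Eᵢ/kT) = 1·e^(−0) + 3·e^(−1.2557) + 1·e^(−4.7831) = 1.0000 + 0.85463 + 0.0083700 = 1.8630.
⟨E⟩ = Σ Eᵢ gᵢe^(−Eᵢ/kT) / Z = (0·1.0000 + 0.110·0.85463 + 0.419·0.0083700) / 1.8630 = 0.0523 eV.

0.0523 eV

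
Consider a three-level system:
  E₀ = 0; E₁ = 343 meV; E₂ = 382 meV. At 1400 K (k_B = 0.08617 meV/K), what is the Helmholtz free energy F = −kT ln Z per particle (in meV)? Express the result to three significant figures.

-11.5 meV

k_BT = 0.08617 × 1400 K = 120.64 meV.
Eᵢ/kT = 0, 2.8432, 3.1664.
Z = Σ e^(−Eᵢ/kT) = e^(−0) + e^(−2.8432) + e^(−3.1664) = 1.0000 + 0.058239 + 0.042155 = 1.1004.
F = −kT ln Z = −120.64 × ln(1.1004) = −120.64 × 0.095674 = -11.5 meV.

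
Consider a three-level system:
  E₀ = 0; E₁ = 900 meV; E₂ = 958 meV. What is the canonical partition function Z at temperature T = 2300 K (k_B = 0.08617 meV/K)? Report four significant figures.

k_BT = 0.08617 × 2300 K = 198.191 meV.
Eᵢ/kT = 0, 4.54107, 4.83372.
Z = Σ e^(−Eᵢ/kT) = e^(−0) + e^(−4.54107) + e^(−4.83372) = 1.00000 + 0.0106620 + 0.00795687 = 1.01862.

Z = 1.019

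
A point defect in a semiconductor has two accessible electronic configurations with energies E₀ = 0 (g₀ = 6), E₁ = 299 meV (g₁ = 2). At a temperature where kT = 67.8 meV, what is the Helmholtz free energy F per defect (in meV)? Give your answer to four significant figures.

-121.8 meV

Eᵢ/kT = 0, 4.41003.
Z = Σ gᵢe^(−Eᵢ/kT) = 6·e^(−0) + 2·e^(−4.41003) = 6.00000 + 0.0243096 = 6.02431.
F = −kT ln Z = −67.8 × ln(6.02431) = −67.8 × 1.79580 = -121.8 meV.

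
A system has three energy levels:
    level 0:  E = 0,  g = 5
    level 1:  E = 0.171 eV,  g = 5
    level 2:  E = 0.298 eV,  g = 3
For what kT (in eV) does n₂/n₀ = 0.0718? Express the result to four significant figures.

0.1404 eV

n₂/n₀ = (g₂/g₀) exp[−(E₂−E₀)/kT] = 0.0718.
⇒ (E₂−E₀)/kT = ln((3/5)/0.0718) = ln(8.35655) = 2.12305.
kT = 0.298 eV / 2.12305 = 0.1404 eV.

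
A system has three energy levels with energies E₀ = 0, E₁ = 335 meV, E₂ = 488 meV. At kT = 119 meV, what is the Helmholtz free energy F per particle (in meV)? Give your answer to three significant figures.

Eᵢ/kT = 0, 2.8151, 4.1008.
Z = Σ e^(−Eᵢ/kT) = e^(−0) + e^(−2.8151) + e^(−4.1008) = 1.0000 + 0.059899 + 0.016559 = 1.0765.
F = −kT ln Z = −119 × ln(1.0765) = −119 × 0.073715 = -8.77 meV.

-8.77 meV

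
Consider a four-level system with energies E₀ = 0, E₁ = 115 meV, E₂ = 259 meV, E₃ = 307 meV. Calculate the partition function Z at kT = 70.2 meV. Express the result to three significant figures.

Eᵢ/kT = 0, 1.6382, 3.6895, 4.3732.
Z = Σ e^(−Eᵢ/kT) = e^(−0) + e^(−1.6382) + e^(−3.6895) + e^(−4.3732) = 1.0000 + 0.19433 + 0.024984 + 0.012611 = 1.2319.

Z = 1.23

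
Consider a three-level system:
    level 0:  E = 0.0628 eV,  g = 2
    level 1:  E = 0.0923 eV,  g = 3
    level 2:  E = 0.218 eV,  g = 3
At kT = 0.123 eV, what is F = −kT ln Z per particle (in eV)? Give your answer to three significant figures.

-0.140 eV

Eᵢ/kT = 0.51057, 0.75041, 1.7724.
Z = Σ gᵢe^(−Eᵢ/kT) = 2·e^(−0.51057) + 3·e^(−0.75041) + 3·e^(−1.7724) = 1.2003 + 1.4165 + 0.50977 = 3.1266.
F = −kT ln Z = −0.123 × ln(3.1266) = −0.123 × 1.1399 = -0.140 eV.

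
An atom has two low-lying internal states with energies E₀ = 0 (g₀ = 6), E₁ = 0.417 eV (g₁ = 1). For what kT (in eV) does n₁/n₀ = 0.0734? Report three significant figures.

n₁/n₀ = (g₁/g₀) exp[−(E₁−E₀)/kT] = 0.0734.
⇒ (E₁−E₀)/kT = ln((1/6)/0.0734) = ln(2.2707) = 0.82009.
kT = 0.417 eV / 0.82009 = 0.508 eV.

0.508 eV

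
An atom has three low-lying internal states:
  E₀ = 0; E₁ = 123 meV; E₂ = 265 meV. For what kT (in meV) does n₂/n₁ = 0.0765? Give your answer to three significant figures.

55.2 meV

n₂/n₁ = exp[−(E₂−E₁)/kT] = 0.0765.
⇒ (E₂−E₁)/kT = ln(1/0.0765) = ln(13.072) = 2.5705.
kT = 142 meV / 2.5705 = 55.2 meV.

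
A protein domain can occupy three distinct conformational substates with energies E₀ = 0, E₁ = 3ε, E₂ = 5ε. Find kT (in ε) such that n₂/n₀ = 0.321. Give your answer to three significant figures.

n₂/n₀ = exp[−(E₂−E₀)/kT] = 0.321.
⇒ (E₂−E₀)/kT = ln(1/0.321) = ln(3.1153) = 1.1363.
kT = 5ε / 1.1363 = 4.40 ε.

4.40 ε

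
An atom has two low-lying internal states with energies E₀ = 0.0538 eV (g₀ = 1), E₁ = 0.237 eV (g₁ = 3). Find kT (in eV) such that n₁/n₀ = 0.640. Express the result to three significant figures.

0.119 eV

n₁/n₀ = (g₁/g₀) exp[−(E₁−E₀)/kT] = 0.640.
⇒ (E₁−E₀)/kT = ln((3/1)/0.640) = ln(4.6875) = 1.5449.
kT = 0.1832 eV / 1.5449 = 0.119 eV.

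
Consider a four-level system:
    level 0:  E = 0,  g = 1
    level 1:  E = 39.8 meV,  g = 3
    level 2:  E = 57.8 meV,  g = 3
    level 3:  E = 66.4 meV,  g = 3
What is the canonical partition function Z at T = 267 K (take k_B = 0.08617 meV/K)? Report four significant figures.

k_BT = 0.08617 × 267 K = 23.0074 meV.
Eᵢ/kT = 0, 1.72988, 2.51224, 2.88603.
Z = Σ gᵢe^(−Eᵢ/kT) = 1·e^(−0) + 3·e^(−1.72988) + 3·e^(−2.51224) + 3·e^(−2.88603) = 1.00000 + 0.531917 + 0.243259 + 0.167392 = 1.94257.

Z = 1.943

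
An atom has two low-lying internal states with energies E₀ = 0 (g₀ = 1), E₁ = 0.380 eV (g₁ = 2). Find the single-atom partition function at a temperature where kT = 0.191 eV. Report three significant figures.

Eᵢ/kT = 0, 1.9895.
Z = Σ gᵢe^(−Eᵢ/kT) = 1·e^(−0) + 2·e^(−1.9895) = 1.0000 + 0.27353 = 1.2735.

Z = 1.27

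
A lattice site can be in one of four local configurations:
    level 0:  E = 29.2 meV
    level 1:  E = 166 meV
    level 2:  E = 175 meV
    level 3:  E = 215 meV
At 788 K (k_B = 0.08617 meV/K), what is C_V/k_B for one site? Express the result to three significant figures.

0.909

k_BT = 0.08617 × 788 K = 67.902 meV.
Eᵢ/kT = 0.43003, 2.4447, 2.5772, 3.1663.
Z = Σ e^(−Eᵢ/kT) = e^(−0.43003) + e^(−2.4447) + e^(−2.5772) + e^(−3.1663) = 0.65049 + 0.086752 + 0.075986 + 0.042159 = 0.85539.
⟨E⟩ = 65.183 meV, ⟨E²⟩ = 8441.8 meV².
C_V/k_B = (⟨E²⟩ − ⟨E⟩²)/(kT)² = (8441.8 − 4248.8)/4610.7 = 0.909.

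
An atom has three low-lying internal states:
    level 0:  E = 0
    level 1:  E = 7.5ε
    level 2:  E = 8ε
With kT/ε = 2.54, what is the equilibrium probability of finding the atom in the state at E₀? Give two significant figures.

0.91

Eᵢ/kT = 0, 2.953, 3.150.
Z = Σ e^(−Eᵢ/kT) = e^(−0) + e^(−2.953) + e^(−3.150) = 1.000 + 0.05218 + 0.04285 = 1.095.
P₀ = e^(−E₀/kT) / Z = 1.000/1.095 = 0.91.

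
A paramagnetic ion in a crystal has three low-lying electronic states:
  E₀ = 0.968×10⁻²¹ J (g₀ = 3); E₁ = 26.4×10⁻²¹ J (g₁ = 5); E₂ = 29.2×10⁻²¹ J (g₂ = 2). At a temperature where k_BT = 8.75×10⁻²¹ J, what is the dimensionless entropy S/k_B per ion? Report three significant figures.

Eᵢ/kT = 0.11063, 3.0171, 3.3371.
Z = Σ gᵢe^(−Eᵢ/kT) = 3·e^(−0.11063) + 5·e^(−3.0171) + 2·e^(−3.3371) = 2.6858 + 0.24471 + 0.071080 = 3.0016.
⟨E⟩ = Σ EᵢPᵢ = 3.7099 ×10⁻²¹ J.
S/k_B = ln Z + ⟨E⟩/kT = ln(3.0016) + 3.7099/8.75 = 1.0991 + 0.42399 = 1.52.

1.52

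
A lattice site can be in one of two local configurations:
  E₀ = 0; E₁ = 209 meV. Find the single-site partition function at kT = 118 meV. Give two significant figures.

Eᵢ/kT = 0, 1.771.
Z = Σ e^(−Eᵢ/kT) = e^(−0) + e^(−1.771) = 1.000 + 0.1702 = 1.170.

Z = 1.2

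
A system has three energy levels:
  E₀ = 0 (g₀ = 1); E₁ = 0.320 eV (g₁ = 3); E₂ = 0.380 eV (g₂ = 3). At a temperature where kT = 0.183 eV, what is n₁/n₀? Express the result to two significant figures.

0.52

n₁/n₀ = (g₁/g₀) exp[−(E₁−E₀)/kT] = (3/1) × exp(−(0.320 eV)/(0.183 eV)) = (3/1) × exp(-1.749) = 0.52.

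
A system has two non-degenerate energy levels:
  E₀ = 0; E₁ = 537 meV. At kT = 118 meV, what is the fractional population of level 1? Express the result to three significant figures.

0.0104

Eᵢ/kT = 0, 4.5508.
Z = Σ e^(−Eᵢ/kT) = e^(−0) + e^(−4.5508) = 1.0000 + 0.010559 = 1.0106.
P₁ = e^(−E₁/kT) / Z = 0.010559/1.0106 = 0.0104.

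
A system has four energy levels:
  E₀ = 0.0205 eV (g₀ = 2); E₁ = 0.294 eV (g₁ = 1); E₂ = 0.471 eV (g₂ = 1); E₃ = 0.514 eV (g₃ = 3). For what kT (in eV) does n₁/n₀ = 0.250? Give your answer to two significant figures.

n₁/n₀ = (g₁/g₀) exp[−(E₁−E₀)/kT] = 0.250.
⇒ (E₁−E₀)/kT = ln((1/2)/0.250) = ln(2.000) = 0.6931.
kT = 0.2735 eV / 0.6931 = 0.39 eV.

0.39 eV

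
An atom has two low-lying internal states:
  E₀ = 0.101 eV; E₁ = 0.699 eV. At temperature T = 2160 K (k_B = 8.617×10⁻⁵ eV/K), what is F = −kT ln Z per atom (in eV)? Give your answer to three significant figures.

k_BT = 8.617×10⁻⁵ × 2160 K = 0.18613 eV.
Eᵢ/kT = 0.54263, 3.7554.
Z = Σ e^(−Eᵢ/kT) = e^(−0.54263) + e^(−3.7554) = 0.58122 + 0.023391 = 0.60461.
F = −kT ln Z = −0.18613 × ln(0.60461) = −0.18613 × -0.50317 = 0.0937 eV.

0.0937 eV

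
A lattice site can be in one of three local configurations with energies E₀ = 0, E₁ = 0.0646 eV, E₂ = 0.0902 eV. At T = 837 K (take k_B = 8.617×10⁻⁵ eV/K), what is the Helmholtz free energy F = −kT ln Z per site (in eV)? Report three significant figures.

k_BT = 8.617×10⁻⁵ × 837 K = 0.072124 eV.
Eᵢ/kT = 0, 0.89568, 1.2506.
Z = Σ e^(−Eᵢ/kT) = e^(−0) + e^(−0.89568) + e^(−1.2506) = 1.0000 + 0.40833 + 0.28633 = 1.6947.
F = −kT ln Z = −0.072124 × ln(1.6947) = −0.072124 × 0.52751 = -0.0380 eV.

-0.0380 eV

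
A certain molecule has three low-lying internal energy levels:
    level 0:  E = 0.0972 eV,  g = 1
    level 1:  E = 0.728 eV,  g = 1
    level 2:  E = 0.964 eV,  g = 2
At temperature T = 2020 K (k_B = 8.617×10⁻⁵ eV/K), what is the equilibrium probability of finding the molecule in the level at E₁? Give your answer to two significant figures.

k_BT = 8.617×10⁻⁵ × 2020 K = 0.1741 eV.
Eᵢ/kT = 0.5583, 4.182, 5.537.
Z = Σ gᵢe^(−Eᵢ/kT) = 1·e^(−0.5583) + 1·e^(−4.182) + 2·e^(−5.537) = 0.5722 + 0.01527 + 0.007877 = 0.5953.
P₁ = g₁ e^(−E₁/kT) / Z = 0.01527/0.5953 = 0.026.

0.026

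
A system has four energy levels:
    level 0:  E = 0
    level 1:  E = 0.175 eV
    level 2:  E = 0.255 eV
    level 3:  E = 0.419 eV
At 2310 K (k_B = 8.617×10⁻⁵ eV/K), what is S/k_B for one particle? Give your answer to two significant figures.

1.1

k_BT = 8.617×10⁻⁵ × 2310 K = 0.1991 eV.
Eᵢ/kT = 0, 0.8790, 1.281, 2.104.
Z = Σ e^(−Eᵢ/kT) = e^(−0) + e^(−0.8790) + e^(−1.281) + e^(−2.104) = 1.000 + 0.4152 + 0.2778 + 0.1220 = 1.815.
⟨E⟩ = Σ EᵢPᵢ = 0.1072 eV.
S/k_B = ln Z + ⟨E⟩/kT = ln(1.815) + 0.1072/0.1991 = 0.5961 + 0.5384 = 1.1.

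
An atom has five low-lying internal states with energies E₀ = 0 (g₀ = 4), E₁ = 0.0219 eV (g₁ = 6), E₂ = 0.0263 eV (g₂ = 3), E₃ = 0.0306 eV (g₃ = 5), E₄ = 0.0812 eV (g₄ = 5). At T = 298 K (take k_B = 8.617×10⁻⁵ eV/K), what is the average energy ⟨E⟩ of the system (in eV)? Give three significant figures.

0.0158 eV

k_BT = 8.617×10⁻⁵ × 298 K = 0.025679 eV.
Eᵢ/kT = 0, 0.85284, 1.0242, 1.1916, 3.1621.
Z = Σ gᵢe^(−Eᵢ/kT) = 4·e^(−0) + 6·e^(−0.85284) + 3·e^(−1.0242) + 5·e^(−1.1916) + 5·e^(−3.1621) = 4.0000 + 2.5572 + 1.0773 + 1.5187 + 0.21168 = 9.3649.
⟨E⟩ = Σ Eᵢ gᵢe^(−Eᵢ/kT) / Z = (0·4.0000 + 0.0219·2.5572 + 0.0263·1.0773 + 0.0306·1.5187 + 0.0812·0.21168) / 9.3649 = 0.0158 eV.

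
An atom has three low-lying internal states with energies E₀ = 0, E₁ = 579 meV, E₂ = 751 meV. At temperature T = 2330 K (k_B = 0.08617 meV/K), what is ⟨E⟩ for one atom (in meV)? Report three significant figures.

46.5 meV

k_BT = 0.08617 × 2330 K = 200.78 meV.
Eᵢ/kT = 0, 2.8838, 3.7404.
Z = Σ e^(−Eᵢ/kT) = e^(−0) + e^(−2.8838) + e^(−3.7404) = 1.0000 + 0.055922 + 0.023745 = 1.0797.
⟨E⟩ = Σ Eᵢ e^(−Eᵢ/kT) / Z = (0·1.0000 + 579·0.055922 + 751·0.023745) / 1.0797 = 46.5 meV.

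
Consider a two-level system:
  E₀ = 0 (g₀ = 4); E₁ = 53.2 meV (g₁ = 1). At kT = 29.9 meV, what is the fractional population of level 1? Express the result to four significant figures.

0.04048

Eᵢ/kT = 0, 1.77926.
Z = Σ gᵢe^(−Eᵢ/kT) = 4·e^(−0) + 1·e^(−1.77926) = 4.00000 + 0.168763 = 4.16876.
P₁ = g₁ e^(−E₁/kT) / Z = 0.168763/4.16876 = 0.04048.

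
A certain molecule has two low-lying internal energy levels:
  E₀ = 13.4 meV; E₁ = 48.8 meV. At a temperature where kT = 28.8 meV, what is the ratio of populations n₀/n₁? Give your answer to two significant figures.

n₀/n₁ = exp[−(E₀−E₁)/kT] = exp(−(-35.4 meV)/(28.8 meV)) = exp(1.229) = 3.4.

3.4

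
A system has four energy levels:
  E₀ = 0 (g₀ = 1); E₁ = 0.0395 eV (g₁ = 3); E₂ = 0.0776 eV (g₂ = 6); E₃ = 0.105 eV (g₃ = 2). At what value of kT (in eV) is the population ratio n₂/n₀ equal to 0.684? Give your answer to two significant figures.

0.036 eV

n₂/n₀ = (g₂/g₀) exp[−(E₂−E₀)/kT] = 0.684.
⇒ (E₂−E₀)/kT = ln((6/1)/0.684) = ln(8.772) = 2.172.
kT = 0.0776 eV / 2.172 = 0.036 eV.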